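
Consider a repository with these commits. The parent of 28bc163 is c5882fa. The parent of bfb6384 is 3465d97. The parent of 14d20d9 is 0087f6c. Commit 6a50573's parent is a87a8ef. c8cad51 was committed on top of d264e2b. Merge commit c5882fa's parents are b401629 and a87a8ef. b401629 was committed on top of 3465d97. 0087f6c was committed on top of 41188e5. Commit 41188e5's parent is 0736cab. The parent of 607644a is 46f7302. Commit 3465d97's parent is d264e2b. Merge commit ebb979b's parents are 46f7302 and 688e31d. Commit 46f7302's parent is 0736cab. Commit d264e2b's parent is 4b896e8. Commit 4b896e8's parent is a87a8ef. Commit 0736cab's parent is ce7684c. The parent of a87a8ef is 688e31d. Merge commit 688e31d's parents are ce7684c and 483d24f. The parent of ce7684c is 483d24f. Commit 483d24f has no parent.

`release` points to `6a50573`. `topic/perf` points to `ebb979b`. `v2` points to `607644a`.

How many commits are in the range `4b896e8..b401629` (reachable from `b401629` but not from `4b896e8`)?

3

Reachable from b401629: {3465d97, 483d24f, 4b896e8, 688e31d, a87a8ef, b401629, ce7684c, d264e2b}.
Reachable from 4b896e8: {483d24f, 4b896e8, 688e31d, a87a8ef, ce7684c}.
In b401629's history but not 4b896e8's: {3465d97, b401629, d264e2b} — 3 commits.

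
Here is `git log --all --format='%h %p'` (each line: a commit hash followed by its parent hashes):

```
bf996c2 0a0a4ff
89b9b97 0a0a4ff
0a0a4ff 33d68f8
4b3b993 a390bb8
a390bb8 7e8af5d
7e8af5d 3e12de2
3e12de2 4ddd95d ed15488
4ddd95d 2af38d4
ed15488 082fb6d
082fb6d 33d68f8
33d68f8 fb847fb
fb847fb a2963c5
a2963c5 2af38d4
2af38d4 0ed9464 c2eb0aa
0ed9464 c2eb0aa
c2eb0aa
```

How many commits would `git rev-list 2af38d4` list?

3

Walking parent pointers from 2af38d4: reachable set = {0ed9464, 2af38d4, c2eb0aa}.
That is 3 commits.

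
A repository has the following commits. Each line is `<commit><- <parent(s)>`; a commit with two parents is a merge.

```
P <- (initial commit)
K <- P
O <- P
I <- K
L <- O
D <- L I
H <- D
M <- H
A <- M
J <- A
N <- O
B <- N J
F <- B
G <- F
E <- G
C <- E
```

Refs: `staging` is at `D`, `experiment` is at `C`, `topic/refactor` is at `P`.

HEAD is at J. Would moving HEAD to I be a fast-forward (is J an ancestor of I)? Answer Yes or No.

A fast-forward from J to I is possible iff J is an ancestor of I.
Ancestors of I: {I, K, P}.
J is not among them, so fast-forward is not possible.

No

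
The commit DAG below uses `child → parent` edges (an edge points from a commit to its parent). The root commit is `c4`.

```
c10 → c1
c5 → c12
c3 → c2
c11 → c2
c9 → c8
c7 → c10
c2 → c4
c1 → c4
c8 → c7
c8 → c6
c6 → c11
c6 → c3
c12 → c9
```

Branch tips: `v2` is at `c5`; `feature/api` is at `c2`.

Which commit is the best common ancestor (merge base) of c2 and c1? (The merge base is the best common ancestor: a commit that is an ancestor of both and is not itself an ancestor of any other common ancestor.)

c4

Ancestors of c2: {c2, c4}.
Ancestors of c1: {c1, c4}.
Common ancestors: {c4}.
The only common ancestor is c4, so it is the merge base.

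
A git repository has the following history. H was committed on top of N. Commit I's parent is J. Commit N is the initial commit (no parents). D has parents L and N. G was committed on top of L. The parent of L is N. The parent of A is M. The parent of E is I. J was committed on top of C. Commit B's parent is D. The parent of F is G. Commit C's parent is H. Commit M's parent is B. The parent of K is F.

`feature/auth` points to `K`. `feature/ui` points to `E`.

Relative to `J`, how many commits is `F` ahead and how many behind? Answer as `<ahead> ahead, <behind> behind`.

Reachable from F: {F, G, L, N}.
Reachable from J: {C, H, J, N}.
Only in F's history (ahead): {F, G, L} — 3.
Only in J's history (behind): {C, H, J} — 3.

3 ahead, 3 behind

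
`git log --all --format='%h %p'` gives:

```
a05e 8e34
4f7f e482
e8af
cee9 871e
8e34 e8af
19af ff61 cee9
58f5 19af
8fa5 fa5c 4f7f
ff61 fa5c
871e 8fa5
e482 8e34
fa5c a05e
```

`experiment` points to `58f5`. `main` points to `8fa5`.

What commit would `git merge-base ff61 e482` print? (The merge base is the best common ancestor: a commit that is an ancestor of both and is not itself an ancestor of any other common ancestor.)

Ancestors of ff61: {8e34, a05e, e8af, fa5c, ff61}.
Ancestors of e482: {8e34, e482, e8af}.
Common ancestors: {8e34, e8af}.
Among these, 8e34 is not an ancestor of any other common ancestor — it is the merge base.

8e34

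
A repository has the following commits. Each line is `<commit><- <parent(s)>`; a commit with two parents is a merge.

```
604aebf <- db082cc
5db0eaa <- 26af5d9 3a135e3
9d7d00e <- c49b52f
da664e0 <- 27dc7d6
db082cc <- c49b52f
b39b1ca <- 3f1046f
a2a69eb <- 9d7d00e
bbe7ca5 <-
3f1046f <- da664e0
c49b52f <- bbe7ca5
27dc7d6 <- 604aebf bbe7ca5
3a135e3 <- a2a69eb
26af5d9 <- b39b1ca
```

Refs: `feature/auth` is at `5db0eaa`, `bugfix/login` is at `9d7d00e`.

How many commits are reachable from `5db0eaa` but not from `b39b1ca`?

Reachable from 5db0eaa: {26af5d9, 27dc7d6, 3a135e3, 3f1046f, 5db0eaa, 604aebf, 9d7d00e, a2a69eb, b39b1ca, bbe7ca5, c49b52f, da664e0, db082cc}.
Reachable from b39b1ca: {27dc7d6, 3f1046f, 604aebf, b39b1ca, bbe7ca5, c49b52f, da664e0, db082cc}.
In 5db0eaa's history but not b39b1ca's: {26af5d9, 3a135e3, 5db0eaa, 9d7d00e, a2a69eb} — 5 commits.

5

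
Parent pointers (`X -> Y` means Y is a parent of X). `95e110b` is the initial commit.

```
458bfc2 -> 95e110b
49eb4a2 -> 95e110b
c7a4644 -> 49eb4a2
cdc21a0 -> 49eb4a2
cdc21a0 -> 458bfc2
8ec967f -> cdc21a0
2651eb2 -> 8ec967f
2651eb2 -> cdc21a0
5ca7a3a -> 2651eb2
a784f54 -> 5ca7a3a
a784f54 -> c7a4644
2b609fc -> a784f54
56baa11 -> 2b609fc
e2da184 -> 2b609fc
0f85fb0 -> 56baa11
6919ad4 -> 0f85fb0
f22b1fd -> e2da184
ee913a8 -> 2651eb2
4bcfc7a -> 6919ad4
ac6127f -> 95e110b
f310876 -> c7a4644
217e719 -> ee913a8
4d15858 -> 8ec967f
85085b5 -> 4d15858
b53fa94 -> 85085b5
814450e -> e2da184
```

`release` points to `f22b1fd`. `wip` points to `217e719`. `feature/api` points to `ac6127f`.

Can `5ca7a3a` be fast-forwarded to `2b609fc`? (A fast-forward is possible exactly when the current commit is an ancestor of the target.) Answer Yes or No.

A fast-forward from 5ca7a3a to 2b609fc is possible iff 5ca7a3a is an ancestor of 2b609fc.
Ancestors of 2b609fc: {2651eb2, 2b609fc, 458bfc2, 49eb4a2, 5ca7a3a, 8ec967f, 95e110b, a784f54, c7a4644, cdc21a0}.
5ca7a3a is among them, so fast-forward is possible.

Yes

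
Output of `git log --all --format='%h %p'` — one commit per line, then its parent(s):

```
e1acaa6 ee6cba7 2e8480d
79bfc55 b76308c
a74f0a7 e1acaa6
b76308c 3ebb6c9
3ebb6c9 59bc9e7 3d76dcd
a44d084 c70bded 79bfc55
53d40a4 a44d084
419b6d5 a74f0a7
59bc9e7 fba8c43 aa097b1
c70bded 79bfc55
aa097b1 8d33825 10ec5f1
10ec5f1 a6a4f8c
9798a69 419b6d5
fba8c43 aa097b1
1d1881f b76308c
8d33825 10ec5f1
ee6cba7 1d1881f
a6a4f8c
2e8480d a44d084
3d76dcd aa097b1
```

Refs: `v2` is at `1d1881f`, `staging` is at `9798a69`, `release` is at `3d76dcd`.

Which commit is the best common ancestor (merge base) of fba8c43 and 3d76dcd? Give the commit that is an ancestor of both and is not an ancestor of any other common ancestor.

aa097b1

Ancestors of fba8c43: {10ec5f1, 8d33825, a6a4f8c, aa097b1, fba8c43}.
Ancestors of 3d76dcd: {10ec5f1, 3d76dcd, 8d33825, a6a4f8c, aa097b1}.
Common ancestors: {10ec5f1, 8d33825, a6a4f8c, aa097b1}.
Among these, aa097b1 is not an ancestor of any other common ancestor — it is the merge base.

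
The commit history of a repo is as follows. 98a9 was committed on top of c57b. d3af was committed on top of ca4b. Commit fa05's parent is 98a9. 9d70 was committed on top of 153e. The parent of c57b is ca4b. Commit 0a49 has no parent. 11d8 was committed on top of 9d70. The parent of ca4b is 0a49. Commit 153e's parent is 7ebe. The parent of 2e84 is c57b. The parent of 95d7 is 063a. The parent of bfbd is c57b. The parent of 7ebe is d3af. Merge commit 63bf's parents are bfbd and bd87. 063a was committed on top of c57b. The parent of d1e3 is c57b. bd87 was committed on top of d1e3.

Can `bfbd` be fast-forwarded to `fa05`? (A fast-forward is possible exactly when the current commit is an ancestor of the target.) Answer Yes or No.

No

A fast-forward from bfbd to fa05 is possible iff bfbd is an ancestor of fa05.
Ancestors of fa05: {0a49, 98a9, c57b, ca4b, fa05}.
bfbd is not among them, so fast-forward is not possible.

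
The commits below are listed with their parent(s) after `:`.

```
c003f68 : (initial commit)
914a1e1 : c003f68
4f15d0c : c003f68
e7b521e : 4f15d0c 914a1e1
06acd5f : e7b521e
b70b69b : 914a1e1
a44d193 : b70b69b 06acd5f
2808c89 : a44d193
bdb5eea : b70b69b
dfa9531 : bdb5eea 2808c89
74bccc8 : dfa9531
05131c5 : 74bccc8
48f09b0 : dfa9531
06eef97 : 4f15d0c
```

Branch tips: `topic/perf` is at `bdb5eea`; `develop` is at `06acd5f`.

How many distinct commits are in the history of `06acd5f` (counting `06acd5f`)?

Walking parent pointers from 06acd5f: reachable set = {06acd5f, 4f15d0c, 914a1e1, c003f68, e7b521e}.
That is 5 commits.

5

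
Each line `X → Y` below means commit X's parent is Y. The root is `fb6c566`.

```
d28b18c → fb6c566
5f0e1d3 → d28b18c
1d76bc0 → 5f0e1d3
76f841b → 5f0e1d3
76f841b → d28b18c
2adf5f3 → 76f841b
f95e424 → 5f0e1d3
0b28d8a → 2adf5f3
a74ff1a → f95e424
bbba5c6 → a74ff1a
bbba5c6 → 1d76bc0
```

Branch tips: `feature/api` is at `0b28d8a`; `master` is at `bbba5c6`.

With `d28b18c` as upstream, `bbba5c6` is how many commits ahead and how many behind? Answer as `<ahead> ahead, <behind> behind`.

Reachable from bbba5c6: {1d76bc0, 5f0e1d3, a74ff1a, bbba5c6, d28b18c, f95e424, fb6c566}.
Reachable from d28b18c: {d28b18c, fb6c566}.
Only in bbba5c6's history (ahead): {1d76bc0, 5f0e1d3, a74ff1a, bbba5c6, f95e424} — 5.
Only in d28b18c's history (behind): {} — 0.

5 ahead, 0 behind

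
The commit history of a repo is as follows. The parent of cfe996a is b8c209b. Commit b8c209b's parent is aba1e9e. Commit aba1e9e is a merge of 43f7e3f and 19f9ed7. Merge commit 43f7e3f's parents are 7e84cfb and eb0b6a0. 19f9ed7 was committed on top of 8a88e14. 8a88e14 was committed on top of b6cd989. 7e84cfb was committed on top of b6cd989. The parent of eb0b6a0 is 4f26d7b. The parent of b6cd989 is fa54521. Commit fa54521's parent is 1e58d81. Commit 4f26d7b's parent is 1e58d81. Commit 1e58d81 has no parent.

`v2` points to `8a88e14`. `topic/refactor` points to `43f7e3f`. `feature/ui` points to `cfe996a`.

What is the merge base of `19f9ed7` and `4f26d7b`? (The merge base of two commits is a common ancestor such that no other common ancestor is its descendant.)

1e58d81

Ancestors of 19f9ed7: {19f9ed7, 1e58d81, 8a88e14, b6cd989, fa54521}.
Ancestors of 4f26d7b: {1e58d81, 4f26d7b}.
Common ancestors: {1e58d81}.
The only common ancestor is 1e58d81, so it is the merge base.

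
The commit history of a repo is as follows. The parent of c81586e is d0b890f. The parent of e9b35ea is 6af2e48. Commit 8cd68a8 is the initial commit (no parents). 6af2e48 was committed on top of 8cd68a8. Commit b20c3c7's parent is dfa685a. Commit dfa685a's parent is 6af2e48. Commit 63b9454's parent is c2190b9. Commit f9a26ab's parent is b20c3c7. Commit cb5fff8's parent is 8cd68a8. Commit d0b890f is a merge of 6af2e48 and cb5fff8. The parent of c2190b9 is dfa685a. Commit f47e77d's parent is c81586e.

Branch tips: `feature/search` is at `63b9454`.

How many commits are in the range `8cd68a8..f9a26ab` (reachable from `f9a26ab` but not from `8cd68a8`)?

4

Reachable from f9a26ab: {6af2e48, 8cd68a8, b20c3c7, dfa685a, f9a26ab}.
Reachable from 8cd68a8: {8cd68a8}.
In f9a26ab's history but not 8cd68a8's: {6af2e48, b20c3c7, dfa685a, f9a26ab} — 4 commits.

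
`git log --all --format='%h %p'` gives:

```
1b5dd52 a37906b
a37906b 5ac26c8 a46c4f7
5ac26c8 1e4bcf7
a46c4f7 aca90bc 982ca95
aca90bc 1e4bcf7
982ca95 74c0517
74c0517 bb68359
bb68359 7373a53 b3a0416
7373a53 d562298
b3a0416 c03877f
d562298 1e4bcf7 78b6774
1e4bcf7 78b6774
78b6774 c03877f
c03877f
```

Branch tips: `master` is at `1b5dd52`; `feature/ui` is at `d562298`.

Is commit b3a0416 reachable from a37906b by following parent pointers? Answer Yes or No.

Ancestors of a37906b (commits reachable by following parents): {1e4bcf7, 5ac26c8, 7373a53, 74c0517, 78b6774, 982ca95, a37906b, a46c4f7, aca90bc, b3a0416, bb68359, c03877f, d562298}.
b3a0416 is in that set, so it is an ancestor of a37906b.

Yes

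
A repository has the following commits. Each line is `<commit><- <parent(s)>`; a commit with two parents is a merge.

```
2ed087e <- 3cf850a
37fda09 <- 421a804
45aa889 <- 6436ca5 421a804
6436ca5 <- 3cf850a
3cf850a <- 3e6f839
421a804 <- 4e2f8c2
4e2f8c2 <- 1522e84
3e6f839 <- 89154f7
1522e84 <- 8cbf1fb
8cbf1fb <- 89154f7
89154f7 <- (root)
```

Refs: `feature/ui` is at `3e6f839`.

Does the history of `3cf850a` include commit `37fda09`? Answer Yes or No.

Ancestors of 3cf850a: {3cf850a, 3e6f839, 89154f7}.
37fda09 is not in that set, so it is not an ancestor of 3cf850a.

No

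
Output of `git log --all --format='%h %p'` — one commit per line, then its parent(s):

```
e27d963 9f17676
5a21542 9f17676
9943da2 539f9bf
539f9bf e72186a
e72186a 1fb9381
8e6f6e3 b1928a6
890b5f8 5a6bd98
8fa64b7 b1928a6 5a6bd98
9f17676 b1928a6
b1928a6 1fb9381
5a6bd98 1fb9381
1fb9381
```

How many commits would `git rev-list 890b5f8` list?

3

Walking parent pointers from 890b5f8: reachable set = {1fb9381, 5a6bd98, 890b5f8}.
That is 3 commits.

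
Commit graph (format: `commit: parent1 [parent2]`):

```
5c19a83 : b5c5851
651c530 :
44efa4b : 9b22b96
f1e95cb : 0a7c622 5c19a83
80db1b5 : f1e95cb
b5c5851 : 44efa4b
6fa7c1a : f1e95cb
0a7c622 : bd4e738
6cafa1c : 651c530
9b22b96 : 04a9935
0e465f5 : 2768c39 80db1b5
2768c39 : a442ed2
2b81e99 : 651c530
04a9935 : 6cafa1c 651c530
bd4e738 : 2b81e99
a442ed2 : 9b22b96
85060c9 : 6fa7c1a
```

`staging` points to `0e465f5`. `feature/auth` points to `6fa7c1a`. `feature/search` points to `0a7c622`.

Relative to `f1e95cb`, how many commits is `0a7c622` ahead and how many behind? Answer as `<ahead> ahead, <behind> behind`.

0 ahead, 7 behind

Reachable from 0a7c622: {0a7c622, 2b81e99, 651c530, bd4e738}.
Reachable from f1e95cb: {04a9935, 0a7c622, 2b81e99, 44efa4b, 5c19a83, 651c530, 6cafa1c, 9b22b96, b5c5851, bd4e738, f1e95cb}.
Only in 0a7c622's history (ahead): {} — 0.
Only in f1e95cb's history (behind): {04a9935, 44efa4b, 5c19a83, 6cafa1c, 9b22b96, b5c5851, f1e95cb} — 7.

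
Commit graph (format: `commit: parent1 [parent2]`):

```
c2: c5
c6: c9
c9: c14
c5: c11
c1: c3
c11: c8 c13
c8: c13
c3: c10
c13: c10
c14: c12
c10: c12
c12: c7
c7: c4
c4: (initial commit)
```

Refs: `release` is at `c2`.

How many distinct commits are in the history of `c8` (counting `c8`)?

6

Walking parent pointers from c8: reachable set = {c10, c12, c13, c4, c7, c8}.
That is 6 commits.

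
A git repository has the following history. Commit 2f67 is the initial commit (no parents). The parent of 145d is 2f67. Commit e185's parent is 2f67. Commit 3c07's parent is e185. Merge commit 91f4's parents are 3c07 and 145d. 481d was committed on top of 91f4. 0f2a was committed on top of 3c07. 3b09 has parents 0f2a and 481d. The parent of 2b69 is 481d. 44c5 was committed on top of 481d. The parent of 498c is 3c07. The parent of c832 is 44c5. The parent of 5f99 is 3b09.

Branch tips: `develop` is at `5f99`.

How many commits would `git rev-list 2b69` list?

7

Walking parent pointers from 2b69: reachable set = {145d, 2b69, 2f67, 3c07, 481d, 91f4, e185}.
That is 7 commits.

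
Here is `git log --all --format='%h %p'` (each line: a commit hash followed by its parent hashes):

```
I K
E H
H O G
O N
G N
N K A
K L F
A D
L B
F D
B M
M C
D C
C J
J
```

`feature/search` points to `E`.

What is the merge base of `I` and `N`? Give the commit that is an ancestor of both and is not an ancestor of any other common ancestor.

K

Ancestors of I: {B, C, D, F, I, J, K, L, M}.
Ancestors of N: {A, B, C, D, F, J, K, L, M, N}.
Common ancestors: {B, C, D, F, J, K, L, M}.
Among these, K is not an ancestor of any other common ancestor — it is the merge base.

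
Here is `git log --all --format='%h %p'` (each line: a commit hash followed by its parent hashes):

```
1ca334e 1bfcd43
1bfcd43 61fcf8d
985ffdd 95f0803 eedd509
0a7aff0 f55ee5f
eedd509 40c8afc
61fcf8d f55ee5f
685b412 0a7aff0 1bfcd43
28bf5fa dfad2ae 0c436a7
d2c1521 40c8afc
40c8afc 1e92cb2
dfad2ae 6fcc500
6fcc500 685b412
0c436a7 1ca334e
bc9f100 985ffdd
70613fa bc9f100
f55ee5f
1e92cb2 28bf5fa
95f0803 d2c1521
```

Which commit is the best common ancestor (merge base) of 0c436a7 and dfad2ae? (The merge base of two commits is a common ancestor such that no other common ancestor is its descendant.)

1bfcd43

Ancestors of 0c436a7: {0c436a7, 1bfcd43, 1ca334e, 61fcf8d, f55ee5f}.
Ancestors of dfad2ae: {0a7aff0, 1bfcd43, 61fcf8d, 685b412, 6fcc500, dfad2ae, f55ee5f}.
Common ancestors: {1bfcd43, 61fcf8d, f55ee5f}.
Among these, 1bfcd43 is not an ancestor of any other common ancestor — it is the merge base.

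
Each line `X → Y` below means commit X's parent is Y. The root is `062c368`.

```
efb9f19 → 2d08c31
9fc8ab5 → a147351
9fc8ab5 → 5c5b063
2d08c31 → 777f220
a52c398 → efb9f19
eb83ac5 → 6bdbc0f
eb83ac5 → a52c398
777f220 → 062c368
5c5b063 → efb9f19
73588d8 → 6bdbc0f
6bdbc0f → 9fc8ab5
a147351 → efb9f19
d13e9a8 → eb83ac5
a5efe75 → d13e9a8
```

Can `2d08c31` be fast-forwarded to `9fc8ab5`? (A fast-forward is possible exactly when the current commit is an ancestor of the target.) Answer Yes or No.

A fast-forward from 2d08c31 to 9fc8ab5 is possible iff 2d08c31 is an ancestor of 9fc8ab5.
Ancestors of 9fc8ab5: {062c368, 2d08c31, 5c5b063, 777f220, 9fc8ab5, a147351, efb9f19}.
2d08c31 is among them, so fast-forward is possible.

Yes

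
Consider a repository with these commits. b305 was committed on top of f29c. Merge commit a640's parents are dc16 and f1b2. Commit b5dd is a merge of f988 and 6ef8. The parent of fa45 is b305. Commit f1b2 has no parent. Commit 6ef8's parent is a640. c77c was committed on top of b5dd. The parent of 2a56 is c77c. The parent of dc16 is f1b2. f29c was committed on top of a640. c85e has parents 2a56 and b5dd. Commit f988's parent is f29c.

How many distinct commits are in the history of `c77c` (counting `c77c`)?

8

Walking parent pointers from c77c: reachable set = {6ef8, a640, b5dd, c77c, dc16, f1b2, f29c, f988}.
That is 8 commits.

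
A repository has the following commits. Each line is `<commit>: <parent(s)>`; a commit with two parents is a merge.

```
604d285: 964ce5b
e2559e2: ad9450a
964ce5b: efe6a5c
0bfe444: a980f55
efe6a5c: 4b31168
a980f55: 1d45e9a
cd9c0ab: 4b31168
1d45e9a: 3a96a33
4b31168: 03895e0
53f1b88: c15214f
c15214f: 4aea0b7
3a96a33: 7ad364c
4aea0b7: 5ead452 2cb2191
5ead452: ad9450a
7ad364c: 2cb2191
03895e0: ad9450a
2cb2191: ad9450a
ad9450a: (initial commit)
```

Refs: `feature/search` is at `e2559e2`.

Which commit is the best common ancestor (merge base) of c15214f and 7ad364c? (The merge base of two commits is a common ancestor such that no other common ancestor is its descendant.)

2cb2191

Ancestors of c15214f: {2cb2191, 4aea0b7, 5ead452, ad9450a, c15214f}.
Ancestors of 7ad364c: {2cb2191, 7ad364c, ad9450a}.
Common ancestors: {2cb2191, ad9450a}.
Among these, 2cb2191 is not an ancestor of any other common ancestor — it is the merge base.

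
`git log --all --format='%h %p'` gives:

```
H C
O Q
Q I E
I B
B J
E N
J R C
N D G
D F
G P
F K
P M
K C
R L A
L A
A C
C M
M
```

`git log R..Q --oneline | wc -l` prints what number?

Reachable from Q: {A, B, C, D, E, F, G, I, J, K, L, M, N, P, Q, R}.
Reachable from R: {A, C, L, M, R}.
In Q's history but not R's: {B, D, E, F, G, I, J, K, N, P, Q} — 11 commits.

11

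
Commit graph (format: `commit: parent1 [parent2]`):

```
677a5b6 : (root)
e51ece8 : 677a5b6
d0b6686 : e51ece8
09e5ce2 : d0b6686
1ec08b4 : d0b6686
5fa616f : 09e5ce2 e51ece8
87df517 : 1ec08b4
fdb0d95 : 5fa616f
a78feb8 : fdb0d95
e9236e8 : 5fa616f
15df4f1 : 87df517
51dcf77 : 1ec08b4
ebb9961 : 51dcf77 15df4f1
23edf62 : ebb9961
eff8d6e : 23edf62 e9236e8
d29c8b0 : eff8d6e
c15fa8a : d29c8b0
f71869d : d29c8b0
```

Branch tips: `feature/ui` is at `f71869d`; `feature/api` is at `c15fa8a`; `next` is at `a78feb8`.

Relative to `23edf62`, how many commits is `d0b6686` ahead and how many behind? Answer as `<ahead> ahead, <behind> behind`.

Reachable from d0b6686: {677a5b6, d0b6686, e51ece8}.
Reachable from 23edf62: {15df4f1, 1ec08b4, 23edf62, 51dcf77, 677a5b6, 87df517, d0b6686, e51ece8, ebb9961}.
Only in d0b6686's history (ahead): {} — 0.
Only in 23edf62's history (behind): {15df4f1, 1ec08b4, 23edf62, 51dcf77, 87df517, ebb9961} — 6.

0 ahead, 6 behind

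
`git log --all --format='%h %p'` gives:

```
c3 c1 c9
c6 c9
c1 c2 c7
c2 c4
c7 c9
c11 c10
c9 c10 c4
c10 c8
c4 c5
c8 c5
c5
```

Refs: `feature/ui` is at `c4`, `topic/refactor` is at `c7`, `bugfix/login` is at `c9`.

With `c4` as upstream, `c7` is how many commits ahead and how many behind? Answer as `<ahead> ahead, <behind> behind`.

4 ahead, 0 behind

Reachable from c7: {c10, c4, c5, c7, c8, c9}.
Reachable from c4: {c4, c5}.
Only in c7's history (ahead): {c10, c7, c8, c9} — 4.
Only in c4's history (behind): {} — 0.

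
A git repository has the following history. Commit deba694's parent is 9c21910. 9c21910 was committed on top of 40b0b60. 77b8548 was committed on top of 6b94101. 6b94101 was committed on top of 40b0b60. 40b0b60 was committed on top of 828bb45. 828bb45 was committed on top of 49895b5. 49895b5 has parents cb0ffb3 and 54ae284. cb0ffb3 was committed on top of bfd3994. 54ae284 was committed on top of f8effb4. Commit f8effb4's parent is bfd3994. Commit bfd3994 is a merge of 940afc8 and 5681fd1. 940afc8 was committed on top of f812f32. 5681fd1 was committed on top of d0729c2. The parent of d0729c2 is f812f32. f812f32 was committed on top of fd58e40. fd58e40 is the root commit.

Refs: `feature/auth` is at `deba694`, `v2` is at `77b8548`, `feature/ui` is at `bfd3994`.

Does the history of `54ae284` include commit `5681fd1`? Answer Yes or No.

Ancestors of 54ae284 (commits reachable by following parents): {54ae284, 5681fd1, 940afc8, bfd3994, d0729c2, f812f32, f8effb4, fd58e40}.
5681fd1 is in that set, so it is an ancestor of 54ae284.

Yes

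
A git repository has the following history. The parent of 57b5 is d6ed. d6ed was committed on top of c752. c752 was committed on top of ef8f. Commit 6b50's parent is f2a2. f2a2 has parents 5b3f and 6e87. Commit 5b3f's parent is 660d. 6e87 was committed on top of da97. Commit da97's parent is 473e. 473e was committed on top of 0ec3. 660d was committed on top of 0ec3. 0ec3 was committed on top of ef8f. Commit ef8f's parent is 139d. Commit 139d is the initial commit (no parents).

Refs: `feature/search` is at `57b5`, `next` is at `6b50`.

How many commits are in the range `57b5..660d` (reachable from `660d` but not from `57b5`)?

Reachable from 660d: {0ec3, 139d, 660d, ef8f}.
Reachable from 57b5: {139d, 57b5, c752, d6ed, ef8f}.
In 660d's history but not 57b5's: {0ec3, 660d} — 2 commits.

2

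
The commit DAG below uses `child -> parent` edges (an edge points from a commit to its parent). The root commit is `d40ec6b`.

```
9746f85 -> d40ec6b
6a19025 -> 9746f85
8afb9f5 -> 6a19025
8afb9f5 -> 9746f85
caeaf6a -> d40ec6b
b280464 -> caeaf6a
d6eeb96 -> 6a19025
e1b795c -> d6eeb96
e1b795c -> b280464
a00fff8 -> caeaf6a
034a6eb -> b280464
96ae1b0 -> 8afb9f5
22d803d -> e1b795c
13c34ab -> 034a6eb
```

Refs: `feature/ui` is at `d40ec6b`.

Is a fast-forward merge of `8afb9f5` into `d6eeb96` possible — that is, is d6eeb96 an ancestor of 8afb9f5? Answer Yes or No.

No

A fast-forward from d6eeb96 to 8afb9f5 is possible iff d6eeb96 is an ancestor of 8afb9f5.
Ancestors of 8afb9f5: {6a19025, 8afb9f5, 9746f85, d40ec6b}.
d6eeb96 is not among them, so fast-forward is not possible.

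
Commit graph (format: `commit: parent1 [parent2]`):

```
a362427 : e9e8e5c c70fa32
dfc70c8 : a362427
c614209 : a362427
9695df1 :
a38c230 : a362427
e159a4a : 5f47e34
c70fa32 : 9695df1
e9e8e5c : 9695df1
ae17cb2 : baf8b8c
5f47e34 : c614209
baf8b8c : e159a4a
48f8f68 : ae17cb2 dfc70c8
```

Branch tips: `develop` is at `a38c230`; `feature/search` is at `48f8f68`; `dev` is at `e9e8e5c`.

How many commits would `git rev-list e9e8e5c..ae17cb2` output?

Reachable from ae17cb2: {5f47e34, 9695df1, a362427, ae17cb2, baf8b8c, c614209, c70fa32, e159a4a, e9e8e5c}.
Reachable from e9e8e5c: {9695df1, e9e8e5c}.
In ae17cb2's history but not e9e8e5c's: {5f47e34, a362427, ae17cb2, baf8b8c, c614209, c70fa32, e159a4a} — 7 commits.

7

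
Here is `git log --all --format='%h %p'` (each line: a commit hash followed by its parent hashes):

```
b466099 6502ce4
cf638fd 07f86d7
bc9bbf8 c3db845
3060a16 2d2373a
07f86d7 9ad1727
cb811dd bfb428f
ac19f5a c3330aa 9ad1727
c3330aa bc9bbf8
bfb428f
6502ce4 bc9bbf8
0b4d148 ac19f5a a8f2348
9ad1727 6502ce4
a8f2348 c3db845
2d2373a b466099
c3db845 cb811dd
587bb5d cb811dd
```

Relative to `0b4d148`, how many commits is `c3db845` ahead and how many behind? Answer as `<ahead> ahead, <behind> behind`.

0 ahead, 7 behind

Reachable from c3db845: {bfb428f, c3db845, cb811dd}.
Reachable from 0b4d148: {0b4d148, 6502ce4, 9ad1727, a8f2348, ac19f5a, bc9bbf8, bfb428f, c3330aa, c3db845, cb811dd}.
Only in c3db845's history (ahead): {} — 0.
Only in 0b4d148's history (behind): {0b4d148, 6502ce4, 9ad1727, a8f2348, ac19f5a, bc9bbf8, c3330aa} — 7.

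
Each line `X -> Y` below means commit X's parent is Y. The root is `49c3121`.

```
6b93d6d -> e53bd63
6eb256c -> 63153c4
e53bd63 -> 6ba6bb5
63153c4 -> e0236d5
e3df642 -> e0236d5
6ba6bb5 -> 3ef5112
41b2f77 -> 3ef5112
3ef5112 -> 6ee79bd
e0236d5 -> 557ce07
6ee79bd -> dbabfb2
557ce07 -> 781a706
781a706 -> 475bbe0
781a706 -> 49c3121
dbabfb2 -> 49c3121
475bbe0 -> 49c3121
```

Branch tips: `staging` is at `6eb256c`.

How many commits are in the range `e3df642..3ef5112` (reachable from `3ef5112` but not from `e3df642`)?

3

Reachable from 3ef5112: {3ef5112, 49c3121, 6ee79bd, dbabfb2}.
Reachable from e3df642: {475bbe0, 49c3121, 557ce07, 781a706, e0236d5, e3df642}.
In 3ef5112's history but not e3df642's: {3ef5112, 6ee79bd, dbabfb2} — 3 commits.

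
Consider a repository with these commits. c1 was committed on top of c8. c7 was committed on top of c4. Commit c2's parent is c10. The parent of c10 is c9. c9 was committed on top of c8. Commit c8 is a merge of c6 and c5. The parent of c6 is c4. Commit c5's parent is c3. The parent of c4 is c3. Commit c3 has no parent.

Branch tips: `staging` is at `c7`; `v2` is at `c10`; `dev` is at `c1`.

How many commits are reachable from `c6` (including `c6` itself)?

Walking parent pointers from c6: reachable set = {c3, c4, c6}.
That is 3 commits.

3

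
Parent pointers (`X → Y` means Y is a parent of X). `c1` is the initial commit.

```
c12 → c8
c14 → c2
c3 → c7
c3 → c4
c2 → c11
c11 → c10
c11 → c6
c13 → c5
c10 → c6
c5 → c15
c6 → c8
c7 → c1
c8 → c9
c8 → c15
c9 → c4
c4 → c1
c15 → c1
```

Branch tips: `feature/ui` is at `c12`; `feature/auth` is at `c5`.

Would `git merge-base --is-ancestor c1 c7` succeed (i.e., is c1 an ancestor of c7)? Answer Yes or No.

Ancestors of c7 (commits reachable by following parents): {c1, c7}.
c1 is in that set, so it is an ancestor of c7.

Yes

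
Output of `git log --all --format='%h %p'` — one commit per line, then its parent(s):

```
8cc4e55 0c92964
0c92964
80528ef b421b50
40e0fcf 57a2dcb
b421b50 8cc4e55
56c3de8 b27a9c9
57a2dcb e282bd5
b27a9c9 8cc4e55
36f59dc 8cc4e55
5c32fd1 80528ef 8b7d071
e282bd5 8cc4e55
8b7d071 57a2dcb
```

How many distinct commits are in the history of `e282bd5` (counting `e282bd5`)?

Walking parent pointers from e282bd5: reachable set = {0c92964, 8cc4e55, e282bd5}.
That is 3 commits.

3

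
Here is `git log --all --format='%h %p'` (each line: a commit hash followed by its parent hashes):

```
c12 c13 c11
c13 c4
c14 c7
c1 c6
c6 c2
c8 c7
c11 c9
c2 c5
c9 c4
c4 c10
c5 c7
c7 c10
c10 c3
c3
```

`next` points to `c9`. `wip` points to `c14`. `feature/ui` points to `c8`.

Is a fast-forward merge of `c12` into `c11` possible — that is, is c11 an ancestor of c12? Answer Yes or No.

A fast-forward from c11 to c12 is possible iff c11 is an ancestor of c12.
Ancestors of c12: {c10, c11, c12, c13, c3, c4, c9}.
c11 is among them, so fast-forward is possible.

Yes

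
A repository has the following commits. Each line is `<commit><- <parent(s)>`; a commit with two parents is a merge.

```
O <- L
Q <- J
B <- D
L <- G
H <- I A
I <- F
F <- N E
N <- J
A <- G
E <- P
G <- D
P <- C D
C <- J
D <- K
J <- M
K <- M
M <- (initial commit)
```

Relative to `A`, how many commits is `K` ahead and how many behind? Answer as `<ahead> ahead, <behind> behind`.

Reachable from K: {K, M}.
Reachable from A: {A, D, G, K, M}.
Only in K's history (ahead): {} — 0.
Only in A's history (behind): {A, D, G} — 3.

0 ahead, 3 behind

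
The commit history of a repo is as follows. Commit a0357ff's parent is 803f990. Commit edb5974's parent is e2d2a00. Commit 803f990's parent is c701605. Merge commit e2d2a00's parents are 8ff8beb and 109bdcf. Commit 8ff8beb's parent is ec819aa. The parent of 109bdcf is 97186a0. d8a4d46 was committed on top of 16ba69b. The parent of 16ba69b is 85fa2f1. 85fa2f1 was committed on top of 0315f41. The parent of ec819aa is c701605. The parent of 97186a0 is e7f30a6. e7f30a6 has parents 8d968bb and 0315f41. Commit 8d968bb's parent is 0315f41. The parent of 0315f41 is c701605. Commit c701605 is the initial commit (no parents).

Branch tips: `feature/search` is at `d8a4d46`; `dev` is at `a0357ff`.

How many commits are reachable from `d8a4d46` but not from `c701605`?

Reachable from d8a4d46: {0315f41, 16ba69b, 85fa2f1, c701605, d8a4d46}.
Reachable from c701605: {c701605}.
In d8a4d46's history but not c701605's: {0315f41, 16ba69b, 85fa2f1, d8a4d46} — 4 commits.

4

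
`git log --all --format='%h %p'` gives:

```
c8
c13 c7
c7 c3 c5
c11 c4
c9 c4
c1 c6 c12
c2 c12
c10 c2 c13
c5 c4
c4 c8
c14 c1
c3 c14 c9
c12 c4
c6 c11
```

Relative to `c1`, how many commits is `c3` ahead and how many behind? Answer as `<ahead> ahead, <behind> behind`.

3 ahead, 0 behind

Reachable from c3: {c1, c11, c12, c14, c3, c4, c6, c8, c9}.
Reachable from c1: {c1, c11, c12, c4, c6, c8}.
Only in c3's history (ahead): {c14, c3, c9} — 3.
Only in c1's history (behind): {} — 0.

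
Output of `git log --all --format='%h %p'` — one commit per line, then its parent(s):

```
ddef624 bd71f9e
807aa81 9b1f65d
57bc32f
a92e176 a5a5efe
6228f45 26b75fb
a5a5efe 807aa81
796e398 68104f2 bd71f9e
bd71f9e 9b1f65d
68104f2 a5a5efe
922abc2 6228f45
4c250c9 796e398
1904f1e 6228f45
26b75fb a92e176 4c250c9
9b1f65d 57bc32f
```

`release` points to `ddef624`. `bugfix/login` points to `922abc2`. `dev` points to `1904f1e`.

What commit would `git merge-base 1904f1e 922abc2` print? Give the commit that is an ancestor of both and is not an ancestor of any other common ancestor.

6228f45

Ancestors of 1904f1e: {1904f1e, 26b75fb, 4c250c9, 57bc32f, 6228f45, 68104f2, 796e398, 807aa81, 9b1f65d, a5a5efe, a92e176, bd71f9e}.
Ancestors of 922abc2: {26b75fb, 4c250c9, 57bc32f, 6228f45, 68104f2, 796e398, 807aa81, 922abc2, 9b1f65d, a5a5efe, a92e176, bd71f9e}.
Common ancestors: {26b75fb, 4c250c9, 57bc32f, 6228f45, 68104f2, 796e398, 807aa81, 9b1f65d, a5a5efe, a92e176, bd71f9e}.
Among these, 6228f45 is not an ancestor of any other common ancestor — it is the merge base.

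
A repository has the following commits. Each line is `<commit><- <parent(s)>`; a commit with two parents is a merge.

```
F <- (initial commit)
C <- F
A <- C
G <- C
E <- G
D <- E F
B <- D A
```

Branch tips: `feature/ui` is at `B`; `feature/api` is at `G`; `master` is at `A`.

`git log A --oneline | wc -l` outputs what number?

3

Walking parent pointers from A: reachable set = {A, C, F}.
That is 3 commits.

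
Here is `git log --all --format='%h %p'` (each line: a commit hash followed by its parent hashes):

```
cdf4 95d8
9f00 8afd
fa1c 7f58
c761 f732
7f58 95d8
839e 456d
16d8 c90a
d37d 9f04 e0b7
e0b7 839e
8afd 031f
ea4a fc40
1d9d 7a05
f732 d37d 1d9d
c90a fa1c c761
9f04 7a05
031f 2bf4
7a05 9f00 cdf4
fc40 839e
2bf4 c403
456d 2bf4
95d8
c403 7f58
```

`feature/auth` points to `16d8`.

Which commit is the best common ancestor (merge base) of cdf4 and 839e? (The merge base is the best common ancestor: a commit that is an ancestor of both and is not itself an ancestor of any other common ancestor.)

Ancestors of cdf4: {95d8, cdf4}.
Ancestors of 839e: {2bf4, 456d, 7f58, 839e, 95d8, c403}.
Common ancestors: {95d8}.
The only common ancestor is 95d8, so it is the merge base.

95d8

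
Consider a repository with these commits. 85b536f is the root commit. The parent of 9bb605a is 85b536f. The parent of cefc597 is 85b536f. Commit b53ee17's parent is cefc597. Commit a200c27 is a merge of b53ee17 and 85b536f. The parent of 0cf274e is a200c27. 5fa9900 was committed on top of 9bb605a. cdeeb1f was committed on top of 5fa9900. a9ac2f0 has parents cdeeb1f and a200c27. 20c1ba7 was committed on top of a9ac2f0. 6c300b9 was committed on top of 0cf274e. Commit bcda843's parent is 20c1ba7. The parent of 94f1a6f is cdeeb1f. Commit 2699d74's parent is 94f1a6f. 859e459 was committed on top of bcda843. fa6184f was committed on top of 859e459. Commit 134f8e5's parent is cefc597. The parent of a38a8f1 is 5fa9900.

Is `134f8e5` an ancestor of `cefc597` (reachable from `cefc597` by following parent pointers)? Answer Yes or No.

Ancestors of cefc597: {85b536f, cefc597}.
134f8e5 is not in that set, so it is not an ancestor of cefc597.

No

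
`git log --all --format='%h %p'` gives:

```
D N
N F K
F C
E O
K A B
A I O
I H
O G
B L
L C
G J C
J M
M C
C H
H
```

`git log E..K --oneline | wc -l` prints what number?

5

Reachable from K: {A, B, C, G, H, I, J, K, L, M, O}.
Reachable from E: {C, E, G, H, J, M, O}.
In K's history but not E's: {A, B, I, K, L} — 5 commits.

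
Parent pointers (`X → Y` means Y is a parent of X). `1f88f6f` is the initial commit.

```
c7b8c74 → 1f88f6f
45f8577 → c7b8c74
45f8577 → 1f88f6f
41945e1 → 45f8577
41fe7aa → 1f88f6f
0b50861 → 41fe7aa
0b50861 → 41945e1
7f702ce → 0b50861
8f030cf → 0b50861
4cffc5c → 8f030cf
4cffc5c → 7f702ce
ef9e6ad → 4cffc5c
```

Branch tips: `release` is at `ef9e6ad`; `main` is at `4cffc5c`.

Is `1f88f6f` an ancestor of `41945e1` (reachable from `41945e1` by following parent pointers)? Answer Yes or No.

Yes

Ancestors of 41945e1 (commits reachable by following parents): {1f88f6f, 41945e1, 45f8577, c7b8c74}.
1f88f6f is in that set, so it is an ancestor of 41945e1.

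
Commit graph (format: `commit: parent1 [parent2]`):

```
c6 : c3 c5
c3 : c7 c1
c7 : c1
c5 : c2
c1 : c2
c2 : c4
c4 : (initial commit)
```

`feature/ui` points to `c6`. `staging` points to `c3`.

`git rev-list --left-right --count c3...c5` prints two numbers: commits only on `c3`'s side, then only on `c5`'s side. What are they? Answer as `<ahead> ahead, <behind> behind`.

3 ahead, 1 behind

Reachable from c3: {c1, c2, c3, c4, c7}.
Reachable from c5: {c2, c4, c5}.
Only in c3's history (ahead): {c1, c3, c7} — 3.
Only in c5's history (behind): {c5} — 1.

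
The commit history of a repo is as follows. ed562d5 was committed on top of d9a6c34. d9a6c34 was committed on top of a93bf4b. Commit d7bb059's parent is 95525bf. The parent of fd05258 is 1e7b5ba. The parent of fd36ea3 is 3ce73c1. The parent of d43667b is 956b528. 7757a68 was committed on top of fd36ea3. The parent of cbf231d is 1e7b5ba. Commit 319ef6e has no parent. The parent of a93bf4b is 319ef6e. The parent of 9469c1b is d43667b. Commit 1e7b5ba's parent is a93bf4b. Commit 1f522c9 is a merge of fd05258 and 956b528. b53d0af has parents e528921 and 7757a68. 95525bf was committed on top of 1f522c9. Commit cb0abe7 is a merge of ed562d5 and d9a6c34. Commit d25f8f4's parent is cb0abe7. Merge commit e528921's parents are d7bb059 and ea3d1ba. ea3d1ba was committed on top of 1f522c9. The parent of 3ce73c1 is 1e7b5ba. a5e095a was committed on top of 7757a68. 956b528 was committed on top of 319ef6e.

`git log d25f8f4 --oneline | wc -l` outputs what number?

Walking parent pointers from d25f8f4: reachable set = {319ef6e, a93bf4b, cb0abe7, d25f8f4, d9a6c34, ed562d5}.
That is 6 commits.

6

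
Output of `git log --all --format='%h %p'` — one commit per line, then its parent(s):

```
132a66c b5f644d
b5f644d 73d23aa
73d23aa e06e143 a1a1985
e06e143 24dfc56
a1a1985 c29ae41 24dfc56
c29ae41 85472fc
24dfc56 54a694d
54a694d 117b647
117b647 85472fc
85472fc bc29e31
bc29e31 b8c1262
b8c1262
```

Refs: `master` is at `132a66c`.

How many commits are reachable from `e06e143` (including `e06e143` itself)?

7

Walking parent pointers from e06e143: reachable set = {117b647, 24dfc56, 54a694d, 85472fc, b8c1262, bc29e31, e06e143}.
That is 7 commits.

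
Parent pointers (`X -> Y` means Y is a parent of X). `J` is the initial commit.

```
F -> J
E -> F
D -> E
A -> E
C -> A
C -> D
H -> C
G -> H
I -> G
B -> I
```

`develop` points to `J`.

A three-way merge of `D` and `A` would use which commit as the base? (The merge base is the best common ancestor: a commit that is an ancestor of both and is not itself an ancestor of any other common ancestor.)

E

Ancestors of D: {D, E, F, J}.
Ancestors of A: {A, E, F, J}.
Common ancestors: {E, F, J}.
Among these, E is not an ancestor of any other common ancestor — it is the merge base.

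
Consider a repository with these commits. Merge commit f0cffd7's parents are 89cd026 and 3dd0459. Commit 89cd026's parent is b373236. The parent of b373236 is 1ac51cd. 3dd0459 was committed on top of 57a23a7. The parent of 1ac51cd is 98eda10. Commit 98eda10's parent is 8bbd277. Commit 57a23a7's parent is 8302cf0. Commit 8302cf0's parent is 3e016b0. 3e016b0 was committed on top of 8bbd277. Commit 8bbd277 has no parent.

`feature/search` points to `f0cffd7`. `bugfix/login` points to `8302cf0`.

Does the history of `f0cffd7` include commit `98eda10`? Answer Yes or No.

Ancestors of f0cffd7 (commits reachable by following parents): {1ac51cd, 3dd0459, 3e016b0, 57a23a7, 8302cf0, 89cd026, 8bbd277, 98eda10, b373236, f0cffd7}.
98eda10 is in that set, so it is an ancestor of f0cffd7.

Yes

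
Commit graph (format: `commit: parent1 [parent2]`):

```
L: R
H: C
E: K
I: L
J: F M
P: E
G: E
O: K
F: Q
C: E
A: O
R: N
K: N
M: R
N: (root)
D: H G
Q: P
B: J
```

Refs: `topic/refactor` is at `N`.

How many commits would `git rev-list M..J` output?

6

Reachable from J: {E, F, J, K, M, N, P, Q, R}.
Reachable from M: {M, N, R}.
In J's history but not M's: {E, F, J, K, P, Q} — 6 commits.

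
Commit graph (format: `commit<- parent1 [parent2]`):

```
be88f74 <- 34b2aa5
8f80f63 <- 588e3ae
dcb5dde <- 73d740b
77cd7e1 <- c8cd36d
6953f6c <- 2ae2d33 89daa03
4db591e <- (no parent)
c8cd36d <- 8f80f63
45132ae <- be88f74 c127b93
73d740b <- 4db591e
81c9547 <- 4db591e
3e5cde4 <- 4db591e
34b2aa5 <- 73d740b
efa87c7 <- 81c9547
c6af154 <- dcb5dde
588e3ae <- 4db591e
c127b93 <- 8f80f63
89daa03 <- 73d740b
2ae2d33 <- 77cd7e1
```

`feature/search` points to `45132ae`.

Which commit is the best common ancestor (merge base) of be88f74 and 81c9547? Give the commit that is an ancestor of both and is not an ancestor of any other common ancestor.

Ancestors of be88f74: {34b2aa5, 4db591e, 73d740b, be88f74}.
Ancestors of 81c9547: {4db591e, 81c9547}.
Common ancestors: {4db591e}.
The only common ancestor is 4db591e, so it is the merge base.

4db591e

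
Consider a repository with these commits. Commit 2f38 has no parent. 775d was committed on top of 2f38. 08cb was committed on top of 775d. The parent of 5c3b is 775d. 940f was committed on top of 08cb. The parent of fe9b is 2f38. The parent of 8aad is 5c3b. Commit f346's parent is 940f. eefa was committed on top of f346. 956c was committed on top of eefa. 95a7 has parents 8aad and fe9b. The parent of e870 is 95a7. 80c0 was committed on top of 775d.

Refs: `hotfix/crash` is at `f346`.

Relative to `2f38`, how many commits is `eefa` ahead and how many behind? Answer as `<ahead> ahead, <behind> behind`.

5 ahead, 0 behind

Reachable from eefa: {08cb, 2f38, 775d, 940f, eefa, f346}.
Reachable from 2f38: {2f38}.
Only in eefa's history (ahead): {08cb, 775d, 940f, eefa, f346} — 5.
Only in 2f38's history (behind): {} — 0.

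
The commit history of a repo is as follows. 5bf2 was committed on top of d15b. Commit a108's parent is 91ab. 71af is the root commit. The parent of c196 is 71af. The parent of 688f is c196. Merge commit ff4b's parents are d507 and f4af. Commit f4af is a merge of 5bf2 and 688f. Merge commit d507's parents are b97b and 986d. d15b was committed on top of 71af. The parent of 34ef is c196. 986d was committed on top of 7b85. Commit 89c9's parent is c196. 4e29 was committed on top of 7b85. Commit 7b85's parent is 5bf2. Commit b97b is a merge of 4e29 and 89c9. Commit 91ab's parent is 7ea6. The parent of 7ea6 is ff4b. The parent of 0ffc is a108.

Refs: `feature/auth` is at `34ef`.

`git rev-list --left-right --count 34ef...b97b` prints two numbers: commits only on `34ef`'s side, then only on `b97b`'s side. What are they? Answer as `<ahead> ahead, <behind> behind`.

1 ahead, 6 behind

Reachable from 34ef: {34ef, 71af, c196}.
Reachable from b97b: {4e29, 5bf2, 71af, 7b85, 89c9, b97b, c196, d15b}.
Only in 34ef's history (ahead): {34ef} — 1.
Only in b97b's history (behind): {4e29, 5bf2, 7b85, 89c9, b97b, d15b} — 6.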